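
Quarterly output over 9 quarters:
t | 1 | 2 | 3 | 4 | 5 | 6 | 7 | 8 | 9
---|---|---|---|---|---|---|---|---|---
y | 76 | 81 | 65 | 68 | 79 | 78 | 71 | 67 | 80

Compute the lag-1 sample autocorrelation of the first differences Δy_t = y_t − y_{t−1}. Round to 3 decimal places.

-0.181

First differences Δy: 5, -16, 3, 11, -1, -7, -4, 13
Mean of differences = 0.5000
Numerator Σ(Δy_t−Δȳ)(Δy_{t+1}−Δȳ) = -116.2500
Denominator Σ(Δy_t−Δȳ)² = 644.0000
r_1(Δy) = -116.2500 / 644.0000 = -0.181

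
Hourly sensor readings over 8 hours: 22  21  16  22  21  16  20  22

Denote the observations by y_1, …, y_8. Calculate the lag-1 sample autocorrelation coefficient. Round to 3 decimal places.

Mean ȳ = (22 + 21 + 16 + 22 + 21 + 16 + 20 + 22)/8 = 20.0000
Σ(y_t−ȳ)(y_{t+1}−ȳ) = (2.0000) + (-4.0000) + (-8.0000) + (2.0000) + (-4.0000) + (0.0000) + (0.0000) = -12.0000
Denominator Σ(y_t−ȳ)² = 46.0000
r_1 = -12.0000 / 46.0000 = -0.261

-0.261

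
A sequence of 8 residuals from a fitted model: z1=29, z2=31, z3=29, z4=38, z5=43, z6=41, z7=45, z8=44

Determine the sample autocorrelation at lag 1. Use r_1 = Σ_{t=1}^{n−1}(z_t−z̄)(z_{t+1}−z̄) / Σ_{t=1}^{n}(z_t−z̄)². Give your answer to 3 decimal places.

0.620

Mean z̄ = (29 + 31 + 29 + 38 + 43 + 41 + 45 + 44)/8 = 37.5000
Deviations from mean: -8.5000, -6.5000, -8.5000, 0.5000, 5.5000, 3.5000, 7.5000, 6.5000
Σ(z_t−z̄)(z_{t+1}−z̄) = (55.2500) + (55.2500) + (-4.2500) + (2.7500) + (19.2500) + (26.2500) + (48.7500) = 203.2500
Denominator Σ(z_t−z̄)² = 328.0000
r_1 = 203.2500 / 328.0000 = 0.620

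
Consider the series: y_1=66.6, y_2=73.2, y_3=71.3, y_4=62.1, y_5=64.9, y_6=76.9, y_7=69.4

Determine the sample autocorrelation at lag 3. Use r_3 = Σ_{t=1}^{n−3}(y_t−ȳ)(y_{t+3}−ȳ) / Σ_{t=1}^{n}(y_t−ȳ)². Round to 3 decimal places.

Mean ȳ = (66.6 + 73.2 + 71.3 + 62.1 + 64.9 + 76.9 + 69.4)/7 = 69.2000
Deviations from mean: -2.6000, 4.0000, 2.1000, -7.1000, -4.3000, 7.7000, 0.2000
Σ(y_t−ȳ)(y_{t+3}−ȳ) = (18.4600) + (-17.2000) + (16.1700) + (-1.4200) = 16.0100
Denominator Σ(y_t−ȳ)² = 155.4000
r_3 = 16.0100 / 155.4000 = 0.103

0.103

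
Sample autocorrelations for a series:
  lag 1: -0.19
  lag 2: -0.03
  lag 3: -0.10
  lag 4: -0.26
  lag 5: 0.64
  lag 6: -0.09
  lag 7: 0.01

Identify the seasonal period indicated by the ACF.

5

The largest autocorrelation is r_5 = 0.64; the remaining lags stay at or below 0.01.
The dominant spike at lag 5 indicates a seasonal period of 5.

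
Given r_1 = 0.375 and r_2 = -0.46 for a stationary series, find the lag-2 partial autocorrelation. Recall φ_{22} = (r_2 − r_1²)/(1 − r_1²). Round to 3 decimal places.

-0.699

φ_{22} = (r_2 − r_1²) / (1 − r_1²)
r_1² = (0.375)² = 0.140625
Numerator = -0.46 − 0.1406 = -0.6006; denominator = 1 − 0.1406 = 0.8594
φ_{22} = -0.6006 / 0.8594 = -0.699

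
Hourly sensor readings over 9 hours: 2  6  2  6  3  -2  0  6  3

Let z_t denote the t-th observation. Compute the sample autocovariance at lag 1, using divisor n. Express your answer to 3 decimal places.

Mean z̄ = (2 + 6 + 2 + 6 + 3 − 2 + 0 + 6 + 3)/9 = 2.8889
Σ_{t=1}^{8}(z_t−z̄)(z_{t+1}−z̄) = -3.0123
γ_1 = -3.0123 / 9 = -0.335

-0.335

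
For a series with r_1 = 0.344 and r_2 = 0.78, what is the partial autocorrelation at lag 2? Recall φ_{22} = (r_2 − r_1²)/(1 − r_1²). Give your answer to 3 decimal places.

0.750

φ_{22} = (r_2 − r_1²) / (1 − r_1²)
r_1² = (0.344)² = 0.118336
Numerator = 0.78 − 0.1183 = 0.6617; denominator = 1 − 0.1183 = 0.8817
φ_{22} = 0.6617 / 0.8817 = 0.750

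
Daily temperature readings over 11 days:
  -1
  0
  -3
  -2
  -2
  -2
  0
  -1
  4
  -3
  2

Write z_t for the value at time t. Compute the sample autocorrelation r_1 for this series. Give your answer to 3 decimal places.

Mean z̄ = (-1 + 0 − 3 − 2 − 2 − 2 + 0 − 1 + 4 − 3 + 2)/11 = -0.7273
Numerator Σ_{t=1}^{10}(z_t−z̄)(z_{t+1}−z̄) = -15.0744
Denominator Σ(z_t−z̄)² = 46.1818
r_1 = -15.0744 / 46.1818 = -0.326

-0.326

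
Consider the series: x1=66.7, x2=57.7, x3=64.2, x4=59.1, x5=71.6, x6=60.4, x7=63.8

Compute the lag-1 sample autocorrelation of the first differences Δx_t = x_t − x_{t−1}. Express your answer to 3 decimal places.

-0.754

First differences Δx: -9.0, 6.5, -5.1, 12.5, -11.2, 3.4
Mean of differences = -0.4833
Numerator Σ(Δx_t−Δx̄)(Δx_{t+1}−Δx̄) = -332.4086
Denominator Σ(Δx_t−Δx̄)² = 441.1083
r_1(Δx) = -332.4086 / 441.1083 = -0.754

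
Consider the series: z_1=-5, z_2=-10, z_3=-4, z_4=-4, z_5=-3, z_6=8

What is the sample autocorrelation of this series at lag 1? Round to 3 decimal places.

Mean z̄ = (-5 − 10 − 4 − 4 − 3 + 8)/6 = -3.0000
Σ(z_t−z̄)(z_{t+1}−z̄) = (14.0000) + (7.0000) + (1.0000) + (0.0000) + (0.0000) = 22.0000
Denominator Σ(z_t−z̄)² = 176.0000
r_1 = 22.0000 / 176.0000 = 0.125

0.125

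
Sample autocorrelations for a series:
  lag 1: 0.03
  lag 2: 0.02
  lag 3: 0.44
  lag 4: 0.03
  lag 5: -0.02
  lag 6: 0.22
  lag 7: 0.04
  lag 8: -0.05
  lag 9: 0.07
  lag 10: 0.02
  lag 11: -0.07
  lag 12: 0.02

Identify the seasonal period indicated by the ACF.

3

The largest autocorrelation is r_3 = 0.44, with a weaker echo at lag 6 (0.22); the remaining lags stay at or below 0.07.
The dominant spike at lag 3 indicates a seasonal period of 3.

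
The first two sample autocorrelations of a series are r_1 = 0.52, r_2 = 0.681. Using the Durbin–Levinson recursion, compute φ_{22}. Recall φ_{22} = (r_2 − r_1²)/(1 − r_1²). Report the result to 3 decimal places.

φ_{22} = (r_2 − r_1²) / (1 − r_1²)
r_1² = (0.52)² = 0.2704
Numerator = 0.681 − 0.2704 = 0.4106; denominator = 1 − 0.2704 = 0.7296
φ_{22} = 0.4106 / 0.7296 = 0.563

0.563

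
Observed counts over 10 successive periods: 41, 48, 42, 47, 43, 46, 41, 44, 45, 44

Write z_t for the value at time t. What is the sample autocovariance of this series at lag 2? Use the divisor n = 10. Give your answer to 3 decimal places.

Mean z̄ = (41 + 48 + 42 + 47 + 43 + 46 + 41 + 44 + 45 + 44)/10 = 44.1000
Σ_{t=1}^{8}(z_t−z̄)(z_{t+2}−z̄) = 26.0800
γ_2 = 26.0800 / 10 = 2.608

2.608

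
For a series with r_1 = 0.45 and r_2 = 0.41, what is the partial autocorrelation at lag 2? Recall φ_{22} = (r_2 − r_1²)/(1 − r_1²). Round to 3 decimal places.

0.260

φ_{22} = (r_2 − r_1²) / (1 − r_1²)
r_1² = (0.45)² = 0.2025
Numerator = 0.41 − 0.2025 = 0.2075; denominator = 1 − 0.2025 = 0.7975
φ_{22} = 0.2075 / 0.7975 = 0.260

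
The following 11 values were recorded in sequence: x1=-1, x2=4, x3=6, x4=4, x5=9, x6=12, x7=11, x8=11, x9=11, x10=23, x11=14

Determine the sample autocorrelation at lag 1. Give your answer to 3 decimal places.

0.470

Mean x̄ = (-1 + 4 + 6 + 4 + 9 + 12 + 11 + 11 + 11 + 23 + 14)/11 = 9.4545
Numerator Σ_{t=1}^{10}(x_t−x̄)(x_{t+1}−x̄) = 187.2479
Denominator Σ(x_t−x̄)² = 398.7273
r_1 = 187.2479 / 398.7273 = 0.470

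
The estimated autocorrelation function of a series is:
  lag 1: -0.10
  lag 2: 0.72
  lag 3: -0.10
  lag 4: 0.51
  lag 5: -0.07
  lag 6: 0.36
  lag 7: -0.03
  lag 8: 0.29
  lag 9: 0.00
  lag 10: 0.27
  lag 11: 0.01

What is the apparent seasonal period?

2

The largest autocorrelation is r_2 = 0.72, with weaker echoes at lags 4 (0.51), 6 (0.36), 8 (0.29) and 10 (0.27); the remaining lags stay at or below 0.01.
The dominant spike at lag 2 indicates a seasonal period of 2.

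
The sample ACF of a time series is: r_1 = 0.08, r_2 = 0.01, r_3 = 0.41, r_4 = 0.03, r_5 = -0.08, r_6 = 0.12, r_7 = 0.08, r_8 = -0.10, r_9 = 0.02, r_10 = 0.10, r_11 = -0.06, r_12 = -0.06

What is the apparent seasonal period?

3

The largest autocorrelation is r_3 = 0.41; the remaining lags stay at or below 0.12.
The dominant spike at lag 3 indicates a seasonal period of 3.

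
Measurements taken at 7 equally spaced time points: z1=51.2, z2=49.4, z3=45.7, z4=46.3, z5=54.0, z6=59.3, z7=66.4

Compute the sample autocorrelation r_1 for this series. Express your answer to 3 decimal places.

0.501

Mean z̄ = (51.2 + 49.4 + 45.7 + 46.3 + 54.0 + 59.3 + 66.4)/7 = 53.1857
Σ(z_t−z̄)(z_{t+1}−z̄) = (7.5173) + (28.3388) + (51.5445) + (-5.6069) + (4.9788) + (80.7959) = 167.5684
Denominator Σ(z_t−z̄)² = 334.3886
r_1 = 167.5684 / 334.3886 = 0.501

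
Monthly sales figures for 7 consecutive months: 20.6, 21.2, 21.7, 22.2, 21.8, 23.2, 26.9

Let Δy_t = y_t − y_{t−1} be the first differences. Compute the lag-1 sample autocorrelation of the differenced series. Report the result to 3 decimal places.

0.176

First differences Δy: 0.6, 0.5, 0.5, -0.4, 1.4, 3.7
Mean of differences = 1.0500
Numerator Σ(Δy_t−Δȳ)(Δy_{t+1}−Δȳ) = 1.7675
Denominator Σ(Δy_t−Δȳ)² = 10.0550
r_1(Δy) = 1.7675 / 10.0550 = 0.176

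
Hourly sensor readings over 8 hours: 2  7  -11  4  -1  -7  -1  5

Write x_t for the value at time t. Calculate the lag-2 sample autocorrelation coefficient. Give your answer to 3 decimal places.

Mean x̄ = (2 + 7 − 11 + 4 − 1 − 7 − 1 + 5)/8 = -0.2500
Deviations from mean: 2.2500, 7.2500, -10.7500, 4.2500, -0.7500, -6.7500, -0.7500, 5.2500
Σ(x_t−x̄)(x_{t+2}−x̄) = (-24.1875) + (30.8125) + (8.0625) + (-28.6875) + (0.5625) + (-35.4375) = -48.8750
Denominator Σ(x_t−x̄)² = 265.5000
r_2 = -48.8750 / 265.5000 = -0.184

-0.184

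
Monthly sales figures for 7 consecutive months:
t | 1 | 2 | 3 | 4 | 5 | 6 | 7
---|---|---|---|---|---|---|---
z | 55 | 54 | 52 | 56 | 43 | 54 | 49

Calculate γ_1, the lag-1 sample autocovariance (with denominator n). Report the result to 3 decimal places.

Mean z̄ = (55 + 54 + 52 + 56 + 43 + 54 + 49)/7 = 51.8571
Σ_{t=1}^{6}(z_t−z̄)(z_{t+1}−z̄) = -54.1633
γ_1 = -54.1633 / 7 = -7.738

-7.738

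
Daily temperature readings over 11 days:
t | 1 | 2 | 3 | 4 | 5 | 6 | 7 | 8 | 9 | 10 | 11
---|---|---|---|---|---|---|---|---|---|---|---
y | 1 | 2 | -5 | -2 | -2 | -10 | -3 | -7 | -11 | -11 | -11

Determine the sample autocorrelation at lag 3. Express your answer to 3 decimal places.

Mean ȳ = (1 + 2 − 5 − 2 − 2 − 10 − 3 − 7 − 11 − 11 − 11)/11 = -5.3636
Numerator Σ_{t=1}^{8}(y_t−ȳ)(y_{t+3}−ȳ) = 68.9669
Denominator Σ(y_t−ȳ)² = 242.5455
r_3 = 68.9669 / 242.5455 = 0.284

0.284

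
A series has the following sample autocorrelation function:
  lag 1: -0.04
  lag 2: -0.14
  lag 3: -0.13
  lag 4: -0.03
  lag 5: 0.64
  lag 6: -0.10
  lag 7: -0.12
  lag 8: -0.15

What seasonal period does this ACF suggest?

5

The largest autocorrelation is r_5 = 0.64; the remaining lags stay at or below -0.03.
The dominant spike at lag 5 indicates a seasonal period of 5.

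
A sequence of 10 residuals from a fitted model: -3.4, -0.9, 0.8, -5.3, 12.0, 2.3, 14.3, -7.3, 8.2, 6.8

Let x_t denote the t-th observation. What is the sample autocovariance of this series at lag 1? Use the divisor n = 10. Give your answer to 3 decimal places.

-18.734

Mean x̄ = (-3.4 − 0.9 + 0.8 − 5.3 + 12.0 + 2.3 + 14.3 − 7.3 + 8.2 + 6.8)/10 = 2.7500
Σ_{t=1}^{9}(x_t−x̄)(x_{t+1}−x̄) = -187.3375
γ_1 = -187.3375 / 10 = -18.734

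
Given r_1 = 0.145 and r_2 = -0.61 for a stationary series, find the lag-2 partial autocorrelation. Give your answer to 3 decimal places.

-0.645

φ_{22} = (r_2 − r_1²) / (1 − r_1²)
r_1² = (0.145)² = 0.021025
Numerator = -0.61 − 0.0210 = -0.6310; denominator = 1 − 0.0210 = 0.9790
φ_{22} = -0.6310 / 0.9790 = -0.645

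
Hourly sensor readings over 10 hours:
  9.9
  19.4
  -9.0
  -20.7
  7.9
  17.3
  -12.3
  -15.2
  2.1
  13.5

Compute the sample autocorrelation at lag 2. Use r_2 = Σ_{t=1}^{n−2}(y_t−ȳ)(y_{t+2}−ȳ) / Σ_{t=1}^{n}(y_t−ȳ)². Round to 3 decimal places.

-0.776

Mean ȳ = (9.9 + 19.4 − 9.0 − 20.7 + 7.9 + 17.3 − 12.3 − 15.2 + 2.1 + 13.5)/10 = 1.2900
Numerator Σ_{t=1}^{8}(y_t−ȳ)(y_{t+2}−ȳ) = -1473.0982
Denominator Σ(y_t−ȳ)² = 1897.9090
r_2 = -1473.0982 / 1897.9090 = -0.776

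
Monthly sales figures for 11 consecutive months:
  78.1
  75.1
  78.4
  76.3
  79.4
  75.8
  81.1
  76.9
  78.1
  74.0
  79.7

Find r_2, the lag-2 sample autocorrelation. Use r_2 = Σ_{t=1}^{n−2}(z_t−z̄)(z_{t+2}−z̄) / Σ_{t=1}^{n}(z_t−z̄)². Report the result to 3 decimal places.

Mean z̄ = (78.1 + 75.1 + 78.4 + 76.3 + 79.4 + 75.8 + 81.1 + 76.9 + 78.1 + 74.0 + 79.7)/11 = 77.5364
Numerator Σ_{t=1}^{9}(z_t−z̄)(z_{t+2}−z̄) = 20.4801
Denominator Σ(z_t−z̄)² = 45.6255
r_2 = 20.4801 / 45.6255 = 0.449

0.449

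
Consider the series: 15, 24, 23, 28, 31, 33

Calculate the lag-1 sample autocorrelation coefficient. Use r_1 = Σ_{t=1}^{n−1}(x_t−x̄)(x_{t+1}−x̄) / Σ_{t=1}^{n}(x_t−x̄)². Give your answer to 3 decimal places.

Mean x̄ = (15 + 24 + 23 + 28 + 31 + 33)/6 = 25.6667
Numerator Σ_{t=1}^{5}(x_t−x̄)(x_{t+1}−x̄) = 67.5556
Denominator Σ(x_t−x̄)² = 211.3333
r_1 = 67.5556 / 211.3333 = 0.320

0.320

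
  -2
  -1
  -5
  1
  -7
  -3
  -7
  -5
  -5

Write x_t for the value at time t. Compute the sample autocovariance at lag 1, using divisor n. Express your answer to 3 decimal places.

-2.141

Mean x̄ = (-2 − 1 − 5 + 1 − 7 − 3 − 7 − 5 − 5)/9 = -3.7778
Σ_{t=1}^{8}(x_t−x̄)(x_{t+1}−x̄) = -19.2716
γ_1 = -19.2716 / 9 = -2.141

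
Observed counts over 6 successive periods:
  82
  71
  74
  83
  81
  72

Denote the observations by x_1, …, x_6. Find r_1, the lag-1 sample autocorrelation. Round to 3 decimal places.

-0.178

Mean x̄ = (82 + 71 + 74 + 83 + 81 + 72)/6 = 77.1667
Deviations from mean: 4.8333, -6.1667, -3.1667, 5.8333, 3.8333, -5.1667
Σ(x_t−x̄)(x_{t+1}−x̄) = (-29.8056) + (19.5278) + (-18.4722) + (22.3611) + (-19.8056) = -26.1944
Denominator Σ(x_t−x̄)² = 146.8333
r_1 = -26.1944 / 146.8333 = -0.178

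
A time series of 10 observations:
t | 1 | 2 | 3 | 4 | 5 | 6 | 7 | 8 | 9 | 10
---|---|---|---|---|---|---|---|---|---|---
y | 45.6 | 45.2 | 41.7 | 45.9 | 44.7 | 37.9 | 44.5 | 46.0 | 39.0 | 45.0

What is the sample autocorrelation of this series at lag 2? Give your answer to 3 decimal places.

-0.366

Mean ȳ = (45.6 + 45.2 + 41.7 + 45.9 + 44.7 + 37.9 + 44.5 + 46.0 + 39.0 + 45.0)/10 = 43.5500
Numerator Σ_{t=1}^{8}(y_t−ȳ)(y_{t+2}−ȳ) = -28.8400
Denominator Σ(y_t−ȳ)² = 78.8250
r_2 = -28.8400 / 78.8250 = -0.366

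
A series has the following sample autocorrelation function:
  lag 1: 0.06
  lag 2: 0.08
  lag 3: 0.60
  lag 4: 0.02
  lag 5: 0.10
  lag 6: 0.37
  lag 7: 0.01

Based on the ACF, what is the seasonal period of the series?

3

The largest autocorrelation is r_3 = 0.60, with a weaker echo at lag 6 (0.37); the remaining lags stay at or below 0.10.
The dominant spike at lag 3 indicates a seasonal period of 3.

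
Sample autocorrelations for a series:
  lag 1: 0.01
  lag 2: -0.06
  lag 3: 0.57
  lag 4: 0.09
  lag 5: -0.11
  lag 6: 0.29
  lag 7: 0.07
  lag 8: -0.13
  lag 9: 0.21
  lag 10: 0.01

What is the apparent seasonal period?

The largest autocorrelation is r_3 = 0.57, with weaker echoes at lags 6 (0.29) and 9 (0.21); the remaining lags stay at or below 0.09.
The dominant spike at lag 3 indicates a seasonal period of 3.

3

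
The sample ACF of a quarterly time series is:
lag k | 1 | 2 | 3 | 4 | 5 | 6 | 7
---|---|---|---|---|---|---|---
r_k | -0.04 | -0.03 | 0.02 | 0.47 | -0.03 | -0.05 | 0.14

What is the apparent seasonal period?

4

The largest autocorrelation is r_4 = 0.47; the remaining lags stay at or below 0.14.
The dominant spike at lag 4 indicates a seasonal period of 4.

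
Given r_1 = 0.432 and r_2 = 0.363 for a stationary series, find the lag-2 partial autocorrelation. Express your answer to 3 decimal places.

0.217

φ_{22} = (r_2 − r_1²) / (1 − r_1²)
r_1² = (0.432)² = 0.186624
Numerator = 0.363 − 0.1866 = 0.1764; denominator = 1 − 0.1866 = 0.8134
φ_{22} = 0.1764 / 0.8134 = 0.217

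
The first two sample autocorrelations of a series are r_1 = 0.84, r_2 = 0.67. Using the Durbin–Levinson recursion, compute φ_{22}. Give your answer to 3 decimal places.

-0.121

φ_{22} = (r_2 − r_1²) / (1 − r_1²)
r_1² = (0.84)² = 0.7056
Numerator = 0.67 − 0.7056 = -0.0356; denominator = 1 − 0.7056 = 0.2944
φ_{22} = -0.0356 / 0.2944 = -0.121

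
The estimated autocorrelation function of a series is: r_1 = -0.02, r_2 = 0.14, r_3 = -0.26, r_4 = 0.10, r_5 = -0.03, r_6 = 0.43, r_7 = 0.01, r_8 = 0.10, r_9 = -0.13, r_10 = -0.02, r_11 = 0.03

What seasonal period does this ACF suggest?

6

The largest autocorrelation is r_6 = 0.43; the remaining lags stay at or below 0.14.
The dominant spike at lag 6 indicates a seasonal period of 6.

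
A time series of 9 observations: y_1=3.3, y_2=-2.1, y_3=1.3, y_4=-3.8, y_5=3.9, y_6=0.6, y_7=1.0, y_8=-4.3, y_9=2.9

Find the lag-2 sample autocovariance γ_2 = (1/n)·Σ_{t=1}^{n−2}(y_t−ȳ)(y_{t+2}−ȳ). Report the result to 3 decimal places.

2.017

Mean ȳ = (3.3 − 2.1 + 1.3 − 3.8 + 3.9 + 0.6 + 1.0 − 4.3 + 2.9)/9 = 0.3111
Σ_{t=1}^{7}(y_t−ȳ)(y_{t+2}−ȳ) = 18.1531
γ_2 = 18.1531 / 9 = 2.017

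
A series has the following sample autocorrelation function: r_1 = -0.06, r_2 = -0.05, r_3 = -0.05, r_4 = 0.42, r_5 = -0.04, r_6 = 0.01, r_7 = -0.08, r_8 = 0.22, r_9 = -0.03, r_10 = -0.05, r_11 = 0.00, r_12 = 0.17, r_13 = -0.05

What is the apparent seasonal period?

4

The largest autocorrelation is r_4 = 0.42, with weaker echoes at lags 8 (0.22) and 12 (0.17); the remaining lags stay at or below 0.01.
The dominant spike at lag 4 indicates a seasonal period of 4.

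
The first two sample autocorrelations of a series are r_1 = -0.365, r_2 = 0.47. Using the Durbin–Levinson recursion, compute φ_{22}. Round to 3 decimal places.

0.389

φ_{22} = (r_2 − r_1²) / (1 − r_1²)
r_1² = (-0.365)² = 0.133225
Numerator = 0.47 − 0.1332 = 0.3368; denominator = 1 − 0.1332 = 0.8668
φ_{22} = 0.3368 / 0.8668 = 0.389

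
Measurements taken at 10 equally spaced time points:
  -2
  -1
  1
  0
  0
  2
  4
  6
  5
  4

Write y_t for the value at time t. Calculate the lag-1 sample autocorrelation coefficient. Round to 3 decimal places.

Mean ȳ = (-2 − 1 + 1 + 0 + 0 + 2 + 4 + 6 + 5 + 4)/10 = 1.9000
Numerator Σ_{t=1}^{9}(y_t−ȳ)(y_{t+1}−ȳ) = 47.0900
Denominator Σ(y_t−ȳ)² = 66.9000
r_1 = 47.0900 / 66.9000 = 0.704

0.704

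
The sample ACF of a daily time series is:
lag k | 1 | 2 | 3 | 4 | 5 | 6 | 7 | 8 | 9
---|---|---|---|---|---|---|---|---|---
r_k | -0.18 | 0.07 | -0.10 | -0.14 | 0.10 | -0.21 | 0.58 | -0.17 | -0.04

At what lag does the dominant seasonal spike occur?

7

The largest autocorrelation is r_7 = 0.58; the remaining lags stay at or below 0.10.
The dominant spike at lag 7 indicates a seasonal period of 7.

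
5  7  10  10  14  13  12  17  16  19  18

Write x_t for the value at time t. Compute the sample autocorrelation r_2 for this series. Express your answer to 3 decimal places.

Mean x̄ = (5 + 7 + 10 + 10 + 14 + 13 + 12 + 17 + 16 + 19 + 18)/11 = 12.8182
Numerator Σ_{t=1}^{9}(x_t−x̄)(x_{t+2}−x̄) = 74.1157
Denominator Σ(x_t−x̄)² = 205.6364
r_2 = 74.1157 / 205.6364 = 0.360

0.360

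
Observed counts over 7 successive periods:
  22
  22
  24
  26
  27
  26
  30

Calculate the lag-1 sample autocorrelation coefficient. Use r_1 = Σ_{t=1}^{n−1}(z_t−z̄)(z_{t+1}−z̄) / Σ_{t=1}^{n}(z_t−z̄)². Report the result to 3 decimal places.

Mean z̄ = (22 + 22 + 24 + 26 + 27 + 26 + 30)/7 = 25.2857
Deviations from mean: -3.2857, -3.2857, -1.2857, 0.7143, 1.7143, 0.7143, 4.7143
Σ(z_t−z̄)(z_{t+1}−z̄) = (10.7959) + (4.2245) + (-0.9184) + (1.2245) + (1.2245) + (3.3673) = 19.9184
Denominator Σ(z_t−z̄)² = 49.4286
r_1 = 19.9184 / 49.4286 = 0.403

0.403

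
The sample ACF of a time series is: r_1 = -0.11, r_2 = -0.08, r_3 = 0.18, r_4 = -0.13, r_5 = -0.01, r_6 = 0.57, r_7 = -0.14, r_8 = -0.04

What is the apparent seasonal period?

The largest autocorrelation is r_6 = 0.57; the remaining lags stay at or below 0.18.
The dominant spike at lag 6 indicates a seasonal period of 6.

6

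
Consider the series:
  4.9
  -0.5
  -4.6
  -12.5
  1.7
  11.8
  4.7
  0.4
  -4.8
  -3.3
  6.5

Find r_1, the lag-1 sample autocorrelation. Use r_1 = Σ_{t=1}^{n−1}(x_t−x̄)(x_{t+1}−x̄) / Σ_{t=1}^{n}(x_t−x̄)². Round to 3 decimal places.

Mean x̄ = (4.9 − 0.5 − 4.6 − 12.5 + 1.7 + 11.8 + 4.7 + 0.4 − 4.8 − 3.3 + 6.5)/11 = 0.3909
Numerator Σ_{t=1}^{10}(x_t−x̄)(x_{t+1}−x̄) = 108.5926
Denominator Σ(x_t−x̄)² = 440.5491
r_1 = 108.5926 / 440.5491 = 0.246

0.246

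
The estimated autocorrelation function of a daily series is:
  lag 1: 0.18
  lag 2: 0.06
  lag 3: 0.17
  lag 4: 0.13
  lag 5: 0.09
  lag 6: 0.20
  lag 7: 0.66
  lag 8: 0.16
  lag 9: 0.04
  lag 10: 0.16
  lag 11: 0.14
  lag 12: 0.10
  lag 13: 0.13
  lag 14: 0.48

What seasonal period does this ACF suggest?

The largest autocorrelation is r_7 = 0.66, with a weaker echo at lag 14 (0.48); the remaining lags stay at or below 0.20.
The dominant spike at lag 7 indicates a seasonal period of 7.

7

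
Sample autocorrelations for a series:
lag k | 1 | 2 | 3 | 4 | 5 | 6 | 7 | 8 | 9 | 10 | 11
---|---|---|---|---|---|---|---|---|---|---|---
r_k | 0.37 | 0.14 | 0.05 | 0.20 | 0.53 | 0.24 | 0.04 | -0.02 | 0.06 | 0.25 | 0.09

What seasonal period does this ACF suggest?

The largest autocorrelation is r_5 = 0.53; the remaining lags stay at or below 0.37. The elevated value at lag 1 (0.37), dropping to 0.14 at lag 2, reflects decaying short-term dependence rather than seasonality.
The dominant spike at lag 5 indicates a seasonal period of 5.

5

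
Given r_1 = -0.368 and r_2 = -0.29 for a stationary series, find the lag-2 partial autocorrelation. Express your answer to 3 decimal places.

-0.492

φ_{22} = (r_2 − r_1²) / (1 − r_1²)
r_1² = (-0.368)² = 0.135424
Numerator = -0.29 − 0.1354 = -0.4254; denominator = 1 − 0.1354 = 0.8646
φ_{22} = -0.4254 / 0.8646 = -0.492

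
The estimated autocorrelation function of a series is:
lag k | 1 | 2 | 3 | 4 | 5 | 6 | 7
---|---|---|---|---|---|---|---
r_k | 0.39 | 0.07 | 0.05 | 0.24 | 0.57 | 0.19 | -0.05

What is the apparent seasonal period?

5

The largest autocorrelation is r_5 = 0.57; the remaining lags stay at or below 0.39. The elevated value at lag 1 (0.39), dropping to 0.07 at lag 2, reflects decaying short-term dependence rather than seasonality.
The dominant spike at lag 5 indicates a seasonal period of 5.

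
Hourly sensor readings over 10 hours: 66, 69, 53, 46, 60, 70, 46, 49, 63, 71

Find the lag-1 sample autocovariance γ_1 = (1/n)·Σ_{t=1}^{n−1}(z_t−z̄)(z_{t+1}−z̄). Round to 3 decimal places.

Mean z̄ = (66 + 69 + 53 + 46 + 60 + 70 + 46 + 49 + 63 + 71)/10 = 59.3000
Σ_{t=1}^{9}(z_t−z̄)(z_{t+1}−z̄) = 85.7100
γ_1 = 85.7100 / 10 = 8.571

8.571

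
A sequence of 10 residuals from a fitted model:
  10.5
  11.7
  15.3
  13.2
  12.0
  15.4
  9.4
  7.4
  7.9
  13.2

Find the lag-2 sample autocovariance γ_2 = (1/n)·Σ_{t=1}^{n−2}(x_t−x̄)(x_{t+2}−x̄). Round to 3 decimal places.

Mean x̄ = (10.5 + 11.7 + 15.3 + 13.2 + 12.0 + 15.4 + 9.4 + 7.4 + 7.9 + 13.2)/10 = 11.6000
Σ_{t=1}^{8}(x_t−x̄)(x_{t+2}−x̄) = -11.7700
γ_2 = -11.7700 / 10 = -1.177

-1.177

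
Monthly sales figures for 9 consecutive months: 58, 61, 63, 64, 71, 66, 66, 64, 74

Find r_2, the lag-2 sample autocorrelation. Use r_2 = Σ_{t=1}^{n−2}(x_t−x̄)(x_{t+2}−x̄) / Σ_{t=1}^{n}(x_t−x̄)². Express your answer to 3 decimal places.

0.094

Mean x̄ = (58 + 61 + 63 + 64 + 71 + 66 + 66 + 64 + 74)/9 = 65.2222
Σ(x_t−x̄)(x_{t+2}−x̄) = (16.0494) + (5.1605) + (-12.8395) + (-0.9506) + (4.4938) + (-0.9506) + (6.8272) = 17.7901
Denominator Σ(x_t−x̄)² = 189.5556
r_2 = 17.7901 / 189.5556 = 0.094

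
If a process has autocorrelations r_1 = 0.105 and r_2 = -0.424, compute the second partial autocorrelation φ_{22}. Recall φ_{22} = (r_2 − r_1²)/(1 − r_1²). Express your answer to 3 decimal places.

φ_{22} = (r_2 − r_1²) / (1 − r_1²)
r_1² = (0.105)² = 0.011025
Numerator = -0.424 − 0.0110 = -0.4350; denominator = 1 − 0.0110 = 0.9890
φ_{22} = -0.4350 / 0.9890 = -0.440

-0.440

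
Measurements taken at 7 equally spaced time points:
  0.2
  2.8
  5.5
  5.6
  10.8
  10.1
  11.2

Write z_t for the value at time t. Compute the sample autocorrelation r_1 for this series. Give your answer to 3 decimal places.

Mean z̄ = (0.2 + 2.8 + 5.5 + 5.6 + 10.8 + 10.1 + 11.2)/7 = 6.6000
Σ(z_t−z̄)(z_{t+1}−z̄) = (24.3200) + (4.1800) + (1.1000) + (-4.2000) + (14.7000) + (16.1000) = 56.2000
Denominator Σ(z_t−z̄)² = 108.6600
r_1 = 56.2000 / 108.6600 = 0.517

0.517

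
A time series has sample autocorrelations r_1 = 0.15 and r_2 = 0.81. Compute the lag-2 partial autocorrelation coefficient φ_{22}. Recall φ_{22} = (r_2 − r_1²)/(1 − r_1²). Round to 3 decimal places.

φ_{22} = (r_2 − r_1²) / (1 − r_1²)
r_1² = (0.15)² = 0.0225
Numerator = 0.81 − 0.0225 = 0.7875; denominator = 1 − 0.0225 = 0.9775
φ_{22} = 0.7875 / 0.9775 = 0.806

0.806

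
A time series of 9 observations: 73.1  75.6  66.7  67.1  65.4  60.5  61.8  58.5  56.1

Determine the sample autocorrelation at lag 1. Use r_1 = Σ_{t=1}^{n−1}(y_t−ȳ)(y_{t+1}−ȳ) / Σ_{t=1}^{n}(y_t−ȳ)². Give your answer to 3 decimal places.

0.591

Mean ȳ = (73.1 + 75.6 + 66.7 + 67.1 + 65.4 + 60.5 + 61.8 + 58.5 + 56.1)/9 = 64.9778
Numerator Σ_{t=1}^{8}(y_t−ȳ)(y_{t+1}−ȳ) = 199.5528
Denominator Σ(y_t−ȳ)² = 337.3756
r_1 = 199.5528 / 337.3756 = 0.591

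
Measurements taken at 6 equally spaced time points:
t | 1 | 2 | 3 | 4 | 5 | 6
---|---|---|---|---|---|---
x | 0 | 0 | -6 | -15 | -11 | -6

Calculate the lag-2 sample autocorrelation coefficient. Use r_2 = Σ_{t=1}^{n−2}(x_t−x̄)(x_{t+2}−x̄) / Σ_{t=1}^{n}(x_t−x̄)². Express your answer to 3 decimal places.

Mean x̄ = (0 + 0 − 6 − 15 − 11 − 6)/6 = -6.3333
Deviations from mean: 6.3333, 6.3333, 0.3333, -8.6667, -4.6667, 0.3333
Σ(x_t−x̄)(x_{t+2}−x̄) = (2.1111) + (-54.8889) + (-1.5556) + (-2.8889) = -57.2222
Denominator Σ(x_t−x̄)² = 177.3333
r_2 = -57.2222 / 177.3333 = -0.323

-0.323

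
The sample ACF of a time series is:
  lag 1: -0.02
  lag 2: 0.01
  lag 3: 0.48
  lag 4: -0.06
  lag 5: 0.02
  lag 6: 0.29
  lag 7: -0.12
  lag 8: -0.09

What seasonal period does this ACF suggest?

The largest autocorrelation is r_3 = 0.48, with a weaker echo at lag 6 (0.29); the remaining lags stay at or below 0.02.
The dominant spike at lag 3 indicates a seasonal period of 3.

3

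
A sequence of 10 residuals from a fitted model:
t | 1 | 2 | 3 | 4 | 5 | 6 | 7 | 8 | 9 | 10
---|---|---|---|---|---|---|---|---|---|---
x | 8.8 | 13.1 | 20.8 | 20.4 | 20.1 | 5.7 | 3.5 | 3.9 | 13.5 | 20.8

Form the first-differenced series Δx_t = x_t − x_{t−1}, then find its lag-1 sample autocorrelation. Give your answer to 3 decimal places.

First differences Δx: 4.3, 7.7, -0.4, -0.3, -14.4, -2.2, 0.4, 9.6, 7.3
Mean of differences = 1.3333
Numerator Σ(Δx_t−Δx̄)(Δx_{t+1}−Δx̄) = 136.8789
Denominator Σ(Δx_t−Δx̄)² = 419.8400
r_1(Δx) = 136.8789 / 419.8400 = 0.326

0.326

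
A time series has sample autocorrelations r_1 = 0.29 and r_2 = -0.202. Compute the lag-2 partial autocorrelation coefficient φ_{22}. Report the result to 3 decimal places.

-0.312

φ_{22} = (r_2 − r_1²) / (1 − r_1²)
r_1² = (0.29)² = 0.0841
Numerator = -0.202 − 0.0841 = -0.2861; denominator = 1 − 0.0841 = 0.9159
φ_{22} = -0.2861 / 0.9159 = -0.312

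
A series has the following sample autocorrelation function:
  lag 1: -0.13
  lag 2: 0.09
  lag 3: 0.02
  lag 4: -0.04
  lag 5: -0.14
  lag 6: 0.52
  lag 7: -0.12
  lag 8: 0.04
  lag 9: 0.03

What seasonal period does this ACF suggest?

6

The largest autocorrelation is r_6 = 0.52; the remaining lags stay at or below 0.09.
The dominant spike at lag 6 indicates a seasonal period of 6.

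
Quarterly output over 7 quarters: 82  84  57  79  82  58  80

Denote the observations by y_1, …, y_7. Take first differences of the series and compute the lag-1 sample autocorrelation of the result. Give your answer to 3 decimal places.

First differences Δy: 2, -27, 22, 3, -24, 22
Mean of differences = -0.3333
Numerator Σ(Δy_t−Δȳ)(Δy_{t+1}−Δȳ) = -1190.7778
Denominator Σ(Δy_t−Δȳ)² = 2285.3333
r_1(Δy) = -1190.7778 / 2285.3333 = -0.521

-0.521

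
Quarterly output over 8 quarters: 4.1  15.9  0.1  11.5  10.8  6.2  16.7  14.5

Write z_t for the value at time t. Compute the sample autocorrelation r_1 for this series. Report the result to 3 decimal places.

Mean z̄ = (4.1 + 15.9 + 0.1 + 11.5 + 10.8 + 6.2 + 16.7 + 14.5)/8 = 9.9750
Deviations from mean: -5.8750, 5.9250, -9.8750, 1.5250, 0.8250, -3.7750, 6.7250, 4.5250
Numerator Σ_{t=1}^{7}(z_t−z̄)(z_{t+1}−z̄) = -105.1906
Denominator Σ(z_t−z̄)² = 250.0950
r_1 = -105.1906 / 250.0950 = -0.421

-0.421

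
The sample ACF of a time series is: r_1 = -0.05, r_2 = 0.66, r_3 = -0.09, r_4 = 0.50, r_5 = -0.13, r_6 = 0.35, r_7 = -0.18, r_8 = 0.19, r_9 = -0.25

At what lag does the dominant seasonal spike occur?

2

The largest autocorrelation is r_2 = 0.66, with weaker echoes at lags 4 (0.50), 6 (0.35) and 8 (0.19); the remaining lags stay at or below -0.05.
The dominant spike at lag 2 indicates a seasonal period of 2.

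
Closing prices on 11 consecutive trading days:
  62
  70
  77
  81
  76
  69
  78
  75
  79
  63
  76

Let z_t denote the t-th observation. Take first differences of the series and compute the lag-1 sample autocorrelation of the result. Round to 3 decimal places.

-0.374

First differences Δz: 8, 7, 4, -5, -7, 9, -3, 4, -16, 13
Mean of differences = 1.4000
Numerator Σ(Δz_t−Δz̄)(Δz_{t+1}−Δz̄) = -267.1600
Denominator Σ(Δz_t−Δz̄)² = 714.4000
r_1(Δz) = -267.1600 / 714.4000 = -0.374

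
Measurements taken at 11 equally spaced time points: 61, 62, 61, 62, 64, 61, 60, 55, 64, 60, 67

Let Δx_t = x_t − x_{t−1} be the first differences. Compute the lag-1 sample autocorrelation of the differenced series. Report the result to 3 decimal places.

First differences Δx: 1, -1, 1, 2, -3, -1, -5, 9, -4, 7
Mean of differences = 0.6000
Numerator Σ(Δx_t−Δx̄)(Δx_{t+1}−Δx̄) = -106.1600
Denominator Σ(Δx_t−Δx̄)² = 184.4000
r_1(Δx) = -106.1600 / 184.4000 = -0.576

-0.576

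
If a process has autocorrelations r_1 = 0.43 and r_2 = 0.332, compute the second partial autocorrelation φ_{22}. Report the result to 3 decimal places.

0.180

φ_{22} = (r_2 − r_1²) / (1 − r_1²)
r_1² = (0.43)² = 0.1849
Numerator = 0.332 − 0.1849 = 0.1471; denominator = 1 − 0.1849 = 0.8151
φ_{22} = 0.1471 / 0.8151 = 0.180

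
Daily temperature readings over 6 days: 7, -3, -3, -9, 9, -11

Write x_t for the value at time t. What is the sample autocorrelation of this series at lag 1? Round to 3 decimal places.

-0.533

Mean x̄ = (7 − 3 − 3 − 9 + 9 − 11)/6 = -1.6667
Deviations from mean: 8.6667, -1.3333, -1.3333, -7.3333, 10.6667, -9.3333
Numerator Σ_{t=1}^{5}(x_t−x̄)(x_{t+1}−x̄) = -177.7778
Denominator Σ(x_t−x̄)² = 333.3333
r_1 = -177.7778 / 333.3333 = -0.533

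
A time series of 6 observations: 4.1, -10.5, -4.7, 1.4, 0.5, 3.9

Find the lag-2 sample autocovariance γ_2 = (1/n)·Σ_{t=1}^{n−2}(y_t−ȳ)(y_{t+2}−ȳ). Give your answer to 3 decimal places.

Mean ȳ = (4.1 − 10.5 − 4.7 + 1.4 + 0.5 + 3.9)/6 = -0.8833
Deviations: 4.9833, -9.6167, -3.8167, 2.2833, 1.3833, 4.7833
Σ_{t=1}^{4}(y_t−ȳ)(y_{t+2}−ȳ) = -35.3356
γ_2 = -35.3356 / 6 = -5.889

-5.889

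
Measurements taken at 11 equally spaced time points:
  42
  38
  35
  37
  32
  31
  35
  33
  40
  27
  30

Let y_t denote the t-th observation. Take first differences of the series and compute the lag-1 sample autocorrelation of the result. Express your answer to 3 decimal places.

-0.590

First differences Δy: -4, -3, 2, -5, -1, 4, -2, 7, -13, 3
Mean of differences = -1.2000
Numerator Σ(Δy_t−Δȳ)(Δy_{t+1}−Δȳ) = -169.6400
Denominator Σ(Δy_t−Δȳ)² = 287.6000
r_1(Δy) = -169.6400 / 287.6000 = -0.590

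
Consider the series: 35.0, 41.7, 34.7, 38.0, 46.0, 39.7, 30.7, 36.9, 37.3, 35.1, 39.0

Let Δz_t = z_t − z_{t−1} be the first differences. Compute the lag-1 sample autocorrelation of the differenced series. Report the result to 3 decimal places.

First differences Δz: 6.7, -7.0, 3.3, 8.0, -6.3, -9.0, 6.2, 0.4, -2.2, 3.9
Mean of differences = 0.4000
Numerator Σ(Δz_t−Δz̄)(Δz_{t+1}−Δz̄) = -97.6000
Denominator Σ(Δz_t−Δz̄)² = 346.5200
r_1(Δz) = -97.6000 / 346.5200 = -0.282

-0.282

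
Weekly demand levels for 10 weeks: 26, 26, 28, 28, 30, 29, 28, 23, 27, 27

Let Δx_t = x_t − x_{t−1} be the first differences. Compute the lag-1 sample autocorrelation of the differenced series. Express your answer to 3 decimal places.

-0.317

First differences Δx: 0, 2, 0, 2, -1, -1, -5, 4, 0
Mean of differences = 0.1111
Numerator Σ(Δx_t−Δx̄)(Δx_{t+1}−Δx̄) = -16.1235
Denominator Σ(Δx_t−Δx̄)² = 50.8889
r_1(Δx) = -16.1235 / 50.8889 = -0.317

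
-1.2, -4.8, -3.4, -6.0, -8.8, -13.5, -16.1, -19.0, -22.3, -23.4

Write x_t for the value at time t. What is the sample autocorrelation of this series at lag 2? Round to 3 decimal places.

0.461

Mean x̄ = (-1.2 − 4.8 − 3.4 − 6.0 − 8.8 − 13.5 − 16.1 − 19.0 − 22.3 − 23.4)/10 = -11.8500
Numerator Σ_{t=1}^{8}(x_t−x̄)(x_{t+2}−x̄) = 273.1850
Denominator Σ(x_t−x̄)² = 592.5650
r_2 = 273.1850 / 592.5650 = 0.461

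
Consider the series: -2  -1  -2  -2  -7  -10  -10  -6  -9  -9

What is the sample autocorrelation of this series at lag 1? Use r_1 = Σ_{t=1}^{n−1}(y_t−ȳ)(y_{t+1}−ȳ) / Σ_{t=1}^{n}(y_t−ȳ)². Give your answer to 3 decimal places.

Mean ȳ = (-2 − 1 − 2 − 2 − 7 − 10 − 10 − 6 − 9 − 9)/10 = -5.8000
Numerator Σ_{t=1}^{9}(y_t−ȳ)(y_{t+1}−ȳ) = 80.7600
Denominator Σ(y_t−ȳ)² = 123.6000
r_1 = 80.7600 / 123.6000 = 0.653

0.653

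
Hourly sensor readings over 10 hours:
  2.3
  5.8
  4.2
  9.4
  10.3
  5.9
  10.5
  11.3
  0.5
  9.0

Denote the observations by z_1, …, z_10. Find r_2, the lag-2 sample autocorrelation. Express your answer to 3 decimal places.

Mean z̄ = (2.3 + 5.8 + 4.2 + 9.4 + 10.3 + 5.9 + 10.5 + 11.3 + 0.5 + 9.0)/10 = 6.9200
Numerator Σ_{t=1}^{8}(z_t−z̄)(z_{t+2}−z̄) = -8.1748
Denominator Σ(z_t−z̄)² = 126.1560
r_2 = -8.1748 / 126.1560 = -0.065

-0.065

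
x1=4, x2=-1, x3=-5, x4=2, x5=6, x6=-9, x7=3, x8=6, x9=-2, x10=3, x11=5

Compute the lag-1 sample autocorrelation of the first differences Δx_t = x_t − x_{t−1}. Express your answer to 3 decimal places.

-0.413

First differences Δx: -5, -4, 7, 4, -15, 12, 3, -8, 5, 2
Mean of differences = 0.1000
Numerator Σ(Δx_t−Δx̄)(Δx_{t+1}−Δx̄) = -238.4100
Denominator Σ(Δx_t−Δx̄)² = 576.9000
r_1(Δx) = -238.4100 / 576.9000 = -0.413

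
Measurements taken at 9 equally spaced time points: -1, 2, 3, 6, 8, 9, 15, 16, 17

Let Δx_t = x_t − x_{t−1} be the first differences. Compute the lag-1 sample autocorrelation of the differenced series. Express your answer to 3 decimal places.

First differences Δx: 3, 1, 3, 2, 1, 6, 1, 1
Mean of differences = 2.2500
Numerator Σ(Δx_t−Δx̄)(Δx_{t+1}−Δx̄) = -9.5625
Denominator Σ(Δx_t−Δx̄)² = 21.5000
r_1(Δx) = -9.5625 / 21.5000 = -0.445

-0.445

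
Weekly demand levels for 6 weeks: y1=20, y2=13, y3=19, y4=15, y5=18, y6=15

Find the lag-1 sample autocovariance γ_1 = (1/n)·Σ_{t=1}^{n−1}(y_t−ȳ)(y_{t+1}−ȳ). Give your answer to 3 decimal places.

-4.852

Mean ȳ = (20 + 13 + 19 + 15 + 18 + 15)/6 = 16.6667
Deviations: 3.3333, -3.6667, 2.3333, -1.6667, 1.3333, -1.6667
Σ_{t=1}^{5}(y_t−ȳ)(y_{t+1}−ȳ) = -29.1111
γ_1 = -29.1111 / 6 = -4.852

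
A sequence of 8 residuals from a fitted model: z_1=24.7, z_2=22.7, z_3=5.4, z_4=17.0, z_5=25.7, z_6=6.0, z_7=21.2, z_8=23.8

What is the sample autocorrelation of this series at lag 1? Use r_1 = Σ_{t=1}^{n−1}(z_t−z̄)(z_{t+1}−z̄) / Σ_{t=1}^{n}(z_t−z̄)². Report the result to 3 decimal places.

Mean z̄ = (24.7 + 22.7 + 5.4 + 17.0 + 25.7 + 6.0 + 21.2 + 23.8)/8 = 18.3125
Deviations from mean: 6.3875, 4.3875, -12.9125, -1.3125, 7.3875, -12.3125, 2.8875, 5.4875
Numerator Σ_{t=1}^{7}(z_t−z̄)(z_{t+1}−z̄) = -132.0427
Denominator Σ(z_t−z̄)² = 473.1288
r_1 = -132.0427 / 473.1288 = -0.279

-0.279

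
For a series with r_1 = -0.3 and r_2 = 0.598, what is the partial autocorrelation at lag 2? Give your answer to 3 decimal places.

0.558

φ_{22} = (r_2 − r_1²) / (1 − r_1²)
r_1² = (-0.3)² = 0.09
Numerator = 0.598 − 0.0900 = 0.5080; denominator = 1 − 0.0900 = 0.9100
φ_{22} = 0.5080 / 0.9100 = 0.558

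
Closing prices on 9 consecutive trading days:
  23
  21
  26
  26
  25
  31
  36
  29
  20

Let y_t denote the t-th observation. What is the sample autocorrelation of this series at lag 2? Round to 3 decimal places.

-0.294

Mean ȳ = (23 + 21 + 26 + 26 + 25 + 31 + 36 + 29 + 20)/9 = 26.3333
Σ(y_t−ȳ)(y_{t+2}−ȳ) = (1.1111) + (1.7778) + (0.4444) + (-1.5556) + (-12.8889) + (12.4444) + (-61.2222) = -59.8889
Denominator Σ(y_t−ȳ)² = 204.0000
r_2 = -59.8889 / 204.0000 = -0.294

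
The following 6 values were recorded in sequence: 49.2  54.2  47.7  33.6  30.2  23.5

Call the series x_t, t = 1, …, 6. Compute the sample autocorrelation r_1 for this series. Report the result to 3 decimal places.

Mean x̄ = (49.2 + 54.2 + 47.7 + 33.6 + 30.2 + 23.5)/6 = 39.7333
Deviations from mean: 9.4667, 14.4667, 7.9667, -6.1333, -9.5333, -16.2333
Σ(x_t−x̄)(x_{t+1}−x̄) = (136.9511) + (115.2511) + (-48.8622) + (58.4711) + (154.7578) = 416.5689
Denominator Σ(x_t−x̄)² = 754.3933
r_1 = 416.5689 / 754.3933 = 0.552

0.552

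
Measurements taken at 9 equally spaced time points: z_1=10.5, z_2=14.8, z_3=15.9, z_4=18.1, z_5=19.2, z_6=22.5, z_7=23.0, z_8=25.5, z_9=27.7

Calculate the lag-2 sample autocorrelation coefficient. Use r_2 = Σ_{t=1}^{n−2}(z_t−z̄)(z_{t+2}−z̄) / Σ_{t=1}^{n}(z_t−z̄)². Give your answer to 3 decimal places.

Mean z̄ = (10.5 + 14.8 + 15.9 + 18.1 + 19.2 + 22.5 + 23.0 + 25.5 + 27.7)/9 = 19.6889
Σ(z_t−z̄)(z_{t+2}−z̄) = (34.8157) + (7.7679) + (1.8523) + (-4.4665) + (-1.6188) + (16.3357) + (26.5257) = 81.2120
Denominator Σ(z_t−z̄)² = 242.2689
r_2 = 81.2120 / 242.2689 = 0.335

0.335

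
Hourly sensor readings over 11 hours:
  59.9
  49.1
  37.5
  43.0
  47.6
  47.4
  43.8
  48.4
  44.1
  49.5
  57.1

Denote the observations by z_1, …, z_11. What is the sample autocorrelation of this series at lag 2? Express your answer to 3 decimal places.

Mean z̄ = (59.9 + 49.1 + 37.5 + 43.0 + 47.6 + 47.4 + 43.8 + 48.4 + 44.1 + 49.5 + 57.1)/11 = 47.9455
Numerator Σ_{t=1}^{9}(z_t−z̄)(z_{t+2}−z̄) = -141.6460
Denominator Σ(z_t−z̄)² = 396.6273
r_2 = -141.6460 / 396.6273 = -0.357

-0.357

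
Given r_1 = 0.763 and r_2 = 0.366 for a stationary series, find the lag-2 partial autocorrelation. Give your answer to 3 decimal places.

φ_{22} = (r_2 − r_1²) / (1 − r_1²)
r_1² = (0.763)² = 0.582169
Numerator = 0.366 − 0.5822 = -0.2162; denominator = 1 − 0.5822 = 0.4178
φ_{22} = -0.2162 / 0.4178 = -0.517

-0.517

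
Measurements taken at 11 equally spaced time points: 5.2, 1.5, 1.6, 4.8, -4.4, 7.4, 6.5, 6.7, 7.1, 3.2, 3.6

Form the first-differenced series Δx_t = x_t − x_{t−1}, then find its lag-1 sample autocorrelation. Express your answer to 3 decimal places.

First differences Δx: -3.7, 0.1, 3.2, -9.2, 11.8, -0.9, 0.2, 0.4, -3.9, 0.4
Mean of differences = -0.1600
Numerator Σ(Δx_t−Δx̄)(Δx_{t+1}−Δx̄) = -151.6436
Denominator Σ(Δx_t−Δx̄)² = 263.9440
r_1(Δx) = -151.6436 / 263.9440 = -0.575

-0.575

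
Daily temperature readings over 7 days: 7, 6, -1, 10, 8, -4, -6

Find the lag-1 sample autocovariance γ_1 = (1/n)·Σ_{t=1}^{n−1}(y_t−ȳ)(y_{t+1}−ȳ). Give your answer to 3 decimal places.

5.079

Mean ȳ = (7 + 6 − 1 + 10 + 8 − 4 − 6)/7 = 2.8571
Σ_{t=1}^{6}(y_t−ȳ)(y_{t+1}−ȳ) = 35.5510
γ_1 = 35.5510 / 7 = 5.079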